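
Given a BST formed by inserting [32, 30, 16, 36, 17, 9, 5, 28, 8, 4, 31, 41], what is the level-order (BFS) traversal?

Tree insertion order: [32, 30, 16, 36, 17, 9, 5, 28, 8, 4, 31, 41]
Tree (level-order array): [32, 30, 36, 16, 31, None, 41, 9, 17, None, None, None, None, 5, None, None, 28, 4, 8]
BFS from the root, enqueuing left then right child of each popped node:
  queue [32] -> pop 32, enqueue [30, 36], visited so far: [32]
  queue [30, 36] -> pop 30, enqueue [16, 31], visited so far: [32, 30]
  queue [36, 16, 31] -> pop 36, enqueue [41], visited so far: [32, 30, 36]
  queue [16, 31, 41] -> pop 16, enqueue [9, 17], visited so far: [32, 30, 36, 16]
  queue [31, 41, 9, 17] -> pop 31, enqueue [none], visited so far: [32, 30, 36, 16, 31]
  queue [41, 9, 17] -> pop 41, enqueue [none], visited so far: [32, 30, 36, 16, 31, 41]
  queue [9, 17] -> pop 9, enqueue [5], visited so far: [32, 30, 36, 16, 31, 41, 9]
  queue [17, 5] -> pop 17, enqueue [28], visited so far: [32, 30, 36, 16, 31, 41, 9, 17]
  queue [5, 28] -> pop 5, enqueue [4, 8], visited so far: [32, 30, 36, 16, 31, 41, 9, 17, 5]
  queue [28, 4, 8] -> pop 28, enqueue [none], visited so far: [32, 30, 36, 16, 31, 41, 9, 17, 5, 28]
  queue [4, 8] -> pop 4, enqueue [none], visited so far: [32, 30, 36, 16, 31, 41, 9, 17, 5, 28, 4]
  queue [8] -> pop 8, enqueue [none], visited so far: [32, 30, 36, 16, 31, 41, 9, 17, 5, 28, 4, 8]
Result: [32, 30, 36, 16, 31, 41, 9, 17, 5, 28, 4, 8]


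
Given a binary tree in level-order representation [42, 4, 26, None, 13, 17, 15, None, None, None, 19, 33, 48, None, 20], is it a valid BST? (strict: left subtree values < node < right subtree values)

Level-order array: [42, 4, 26, None, 13, 17, 15, None, None, None, 19, 33, 48, None, 20]
Validate using subtree bounds (lo, hi): at each node, require lo < value < hi,
then recurse left with hi=value and right with lo=value.
Preorder trace (stopping at first violation):
  at node 42 with bounds (-inf, +inf): OK
  at node 4 with bounds (-inf, 42): OK
  at node 13 with bounds (4, 42): OK
  at node 26 with bounds (42, +inf): VIOLATION
Node 26 violates its bound: not (42 < 26 < +inf).
Result: Not a valid BST


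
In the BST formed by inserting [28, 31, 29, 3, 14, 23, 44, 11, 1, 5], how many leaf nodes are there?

Tree built from: [28, 31, 29, 3, 14, 23, 44, 11, 1, 5]
Tree (level-order array): [28, 3, 31, 1, 14, 29, 44, None, None, 11, 23, None, None, None, None, 5]
Rule: A leaf has 0 children.
Per-node child counts:
  node 28: 2 child(ren)
  node 3: 2 child(ren)
  node 1: 0 child(ren)
  node 14: 2 child(ren)
  node 11: 1 child(ren)
  node 5: 0 child(ren)
  node 23: 0 child(ren)
  node 31: 2 child(ren)
  node 29: 0 child(ren)
  node 44: 0 child(ren)
Matching nodes: [1, 5, 23, 29, 44]
Count of leaf nodes: 5


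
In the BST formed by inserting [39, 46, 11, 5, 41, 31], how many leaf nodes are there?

Tree built from: [39, 46, 11, 5, 41, 31]
Tree (level-order array): [39, 11, 46, 5, 31, 41]
Rule: A leaf has 0 children.
Per-node child counts:
  node 39: 2 child(ren)
  node 11: 2 child(ren)
  node 5: 0 child(ren)
  node 31: 0 child(ren)
  node 46: 1 child(ren)
  node 41: 0 child(ren)
Matching nodes: [5, 31, 41]
Count of leaf nodes: 3


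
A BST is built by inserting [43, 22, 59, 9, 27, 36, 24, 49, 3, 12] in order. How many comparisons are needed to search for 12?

Search path for 12: 43 -> 22 -> 9 -> 12
Found: True
Comparisons: 4


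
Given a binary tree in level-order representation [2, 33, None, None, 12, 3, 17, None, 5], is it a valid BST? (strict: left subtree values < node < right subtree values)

Level-order array: [2, 33, None, None, 12, 3, 17, None, 5]
Validate using subtree bounds (lo, hi): at each node, require lo < value < hi,
then recurse left with hi=value and right with lo=value.
Preorder trace (stopping at first violation):
  at node 2 with bounds (-inf, +inf): OK
  at node 33 with bounds (-inf, 2): VIOLATION
Node 33 violates its bound: not (-inf < 33 < 2).
Result: Not a valid BST


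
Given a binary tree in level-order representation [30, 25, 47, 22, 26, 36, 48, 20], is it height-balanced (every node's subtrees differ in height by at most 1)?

Tree (level-order array): [30, 25, 47, 22, 26, 36, 48, 20]
Definition: a tree is height-balanced if, at every node, |h(left) - h(right)| <= 1 (empty subtree has height -1).
Bottom-up per-node check:
  node 20: h_left=-1, h_right=-1, diff=0 [OK], height=0
  node 22: h_left=0, h_right=-1, diff=1 [OK], height=1
  node 26: h_left=-1, h_right=-1, diff=0 [OK], height=0
  node 25: h_left=1, h_right=0, diff=1 [OK], height=2
  node 36: h_left=-1, h_right=-1, diff=0 [OK], height=0
  node 48: h_left=-1, h_right=-1, diff=0 [OK], height=0
  node 47: h_left=0, h_right=0, diff=0 [OK], height=1
  node 30: h_left=2, h_right=1, diff=1 [OK], height=3
All nodes satisfy the balance condition.
Result: Balanced


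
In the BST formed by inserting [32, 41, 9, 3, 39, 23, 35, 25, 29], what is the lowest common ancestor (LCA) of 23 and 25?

Tree insertion order: [32, 41, 9, 3, 39, 23, 35, 25, 29]
Tree (level-order array): [32, 9, 41, 3, 23, 39, None, None, None, None, 25, 35, None, None, 29]
In a BST, the LCA of p=23, q=25 is the first node v on the
root-to-leaf path with p <= v <= q (go left if both < v, right if both > v).
Walk from root:
  at 32: both 23 and 25 < 32, go left
  at 9: both 23 and 25 > 9, go right
  at 23: 23 <= 23 <= 25, this is the LCA
LCA = 23


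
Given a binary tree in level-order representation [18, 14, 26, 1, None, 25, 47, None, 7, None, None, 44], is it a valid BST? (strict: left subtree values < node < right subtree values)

Level-order array: [18, 14, 26, 1, None, 25, 47, None, 7, None, None, 44]
Validate using subtree bounds (lo, hi): at each node, require lo < value < hi,
then recurse left with hi=value and right with lo=value.
Preorder trace (stopping at first violation):
  at node 18 with bounds (-inf, +inf): OK
  at node 14 with bounds (-inf, 18): OK
  at node 1 with bounds (-inf, 14): OK
  at node 7 with bounds (1, 14): OK
  at node 26 with bounds (18, +inf): OK
  at node 25 with bounds (18, 26): OK
  at node 47 with bounds (26, +inf): OK
  at node 44 with bounds (26, 47): OK
No violation found at any node.
Result: Valid BST


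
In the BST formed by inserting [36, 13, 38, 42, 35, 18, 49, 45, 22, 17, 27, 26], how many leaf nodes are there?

Tree built from: [36, 13, 38, 42, 35, 18, 49, 45, 22, 17, 27, 26]
Tree (level-order array): [36, 13, 38, None, 35, None, 42, 18, None, None, 49, 17, 22, 45, None, None, None, None, 27, None, None, 26]
Rule: A leaf has 0 children.
Per-node child counts:
  node 36: 2 child(ren)
  node 13: 1 child(ren)
  node 35: 1 child(ren)
  node 18: 2 child(ren)
  node 17: 0 child(ren)
  node 22: 1 child(ren)
  node 27: 1 child(ren)
  node 26: 0 child(ren)
  node 38: 1 child(ren)
  node 42: 1 child(ren)
  node 49: 1 child(ren)
  node 45: 0 child(ren)
Matching nodes: [17, 26, 45]
Count of leaf nodes: 3


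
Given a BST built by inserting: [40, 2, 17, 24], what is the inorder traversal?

Tree insertion order: [40, 2, 17, 24]
Tree (level-order array): [40, 2, None, None, 17, None, 24]
Inorder traversal: [2, 17, 24, 40]


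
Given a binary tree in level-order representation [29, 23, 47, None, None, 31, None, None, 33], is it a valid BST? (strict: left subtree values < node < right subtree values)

Level-order array: [29, 23, 47, None, None, 31, None, None, 33]
Validate using subtree bounds (lo, hi): at each node, require lo < value < hi,
then recurse left with hi=value and right with lo=value.
Preorder trace (stopping at first violation):
  at node 29 with bounds (-inf, +inf): OK
  at node 23 with bounds (-inf, 29): OK
  at node 47 with bounds (29, +inf): OK
  at node 31 with bounds (29, 47): OK
  at node 33 with bounds (31, 47): OK
No violation found at any node.
Result: Valid BST


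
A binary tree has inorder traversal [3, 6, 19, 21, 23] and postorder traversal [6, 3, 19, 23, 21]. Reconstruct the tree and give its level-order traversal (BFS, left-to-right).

Inorder:   [3, 6, 19, 21, 23]
Postorder: [6, 3, 19, 23, 21]
Algorithm: postorder visits root last, so walk postorder right-to-left;
each value is the root of the current inorder slice — split it at that
value, recurse on the right subtree first, then the left.
Recursive splits:
  root=21; inorder splits into left=[3, 6, 19], right=[23]
  root=23; inorder splits into left=[], right=[]
  root=19; inorder splits into left=[3, 6], right=[]
  root=3; inorder splits into left=[], right=[6]
  root=6; inorder splits into left=[], right=[]
Reconstructed level-order: [21, 19, 23, 3, 6]


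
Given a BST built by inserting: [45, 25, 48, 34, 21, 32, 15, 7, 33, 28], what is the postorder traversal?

Tree insertion order: [45, 25, 48, 34, 21, 32, 15, 7, 33, 28]
Tree (level-order array): [45, 25, 48, 21, 34, None, None, 15, None, 32, None, 7, None, 28, 33]
Postorder traversal: [7, 15, 21, 28, 33, 32, 34, 25, 48, 45]


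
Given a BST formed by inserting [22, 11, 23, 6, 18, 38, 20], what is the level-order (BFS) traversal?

Tree insertion order: [22, 11, 23, 6, 18, 38, 20]
Tree (level-order array): [22, 11, 23, 6, 18, None, 38, None, None, None, 20]
BFS from the root, enqueuing left then right child of each popped node:
  queue [22] -> pop 22, enqueue [11, 23], visited so far: [22]
  queue [11, 23] -> pop 11, enqueue [6, 18], visited so far: [22, 11]
  queue [23, 6, 18] -> pop 23, enqueue [38], visited so far: [22, 11, 23]
  queue [6, 18, 38] -> pop 6, enqueue [none], visited so far: [22, 11, 23, 6]
  queue [18, 38] -> pop 18, enqueue [20], visited so far: [22, 11, 23, 6, 18]
  queue [38, 20] -> pop 38, enqueue [none], visited so far: [22, 11, 23, 6, 18, 38]
  queue [20] -> pop 20, enqueue [none], visited so far: [22, 11, 23, 6, 18, 38, 20]
Result: [22, 11, 23, 6, 18, 38, 20]


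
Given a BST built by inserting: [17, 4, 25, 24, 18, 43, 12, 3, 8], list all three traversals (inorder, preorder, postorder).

Tree insertion order: [17, 4, 25, 24, 18, 43, 12, 3, 8]
Tree (level-order array): [17, 4, 25, 3, 12, 24, 43, None, None, 8, None, 18]
Inorder (L, root, R): [3, 4, 8, 12, 17, 18, 24, 25, 43]
Preorder (root, L, R): [17, 4, 3, 12, 8, 25, 24, 18, 43]
Postorder (L, R, root): [3, 8, 12, 4, 18, 24, 43, 25, 17]


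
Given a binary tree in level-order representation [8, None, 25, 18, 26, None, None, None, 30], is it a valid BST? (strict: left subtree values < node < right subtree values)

Level-order array: [8, None, 25, 18, 26, None, None, None, 30]
Validate using subtree bounds (lo, hi): at each node, require lo < value < hi,
then recurse left with hi=value and right with lo=value.
Preorder trace (stopping at first violation):
  at node 8 with bounds (-inf, +inf): OK
  at node 25 with bounds (8, +inf): OK
  at node 18 with bounds (8, 25): OK
  at node 26 with bounds (25, +inf): OK
  at node 30 with bounds (26, +inf): OK
No violation found at any node.
Result: Valid BST


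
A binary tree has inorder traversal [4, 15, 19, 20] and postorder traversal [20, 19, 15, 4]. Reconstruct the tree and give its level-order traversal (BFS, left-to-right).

Inorder:   [4, 15, 19, 20]
Postorder: [20, 19, 15, 4]
Algorithm: postorder visits root last, so walk postorder right-to-left;
each value is the root of the current inorder slice — split it at that
value, recurse on the right subtree first, then the left.
Recursive splits:
  root=4; inorder splits into left=[], right=[15, 19, 20]
  root=15; inorder splits into left=[], right=[19, 20]
  root=19; inorder splits into left=[], right=[20]
  root=20; inorder splits into left=[], right=[]
Reconstructed level-order: [4, 15, 19, 20]


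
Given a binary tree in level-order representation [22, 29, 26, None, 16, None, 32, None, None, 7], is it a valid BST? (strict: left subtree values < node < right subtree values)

Level-order array: [22, 29, 26, None, 16, None, 32, None, None, 7]
Validate using subtree bounds (lo, hi): at each node, require lo < value < hi,
then recurse left with hi=value and right with lo=value.
Preorder trace (stopping at first violation):
  at node 22 with bounds (-inf, +inf): OK
  at node 29 with bounds (-inf, 22): VIOLATION
Node 29 violates its bound: not (-inf < 29 < 22).
Result: Not a valid BST


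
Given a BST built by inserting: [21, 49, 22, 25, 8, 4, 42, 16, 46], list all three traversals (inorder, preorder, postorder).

Tree insertion order: [21, 49, 22, 25, 8, 4, 42, 16, 46]
Tree (level-order array): [21, 8, 49, 4, 16, 22, None, None, None, None, None, None, 25, None, 42, None, 46]
Inorder (L, root, R): [4, 8, 16, 21, 22, 25, 42, 46, 49]
Preorder (root, L, R): [21, 8, 4, 16, 49, 22, 25, 42, 46]
Postorder (L, R, root): [4, 16, 8, 46, 42, 25, 22, 49, 21]


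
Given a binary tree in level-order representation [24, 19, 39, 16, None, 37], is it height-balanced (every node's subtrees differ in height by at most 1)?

Tree (level-order array): [24, 19, 39, 16, None, 37]
Definition: a tree is height-balanced if, at every node, |h(left) - h(right)| <= 1 (empty subtree has height -1).
Bottom-up per-node check:
  node 16: h_left=-1, h_right=-1, diff=0 [OK], height=0
  node 19: h_left=0, h_right=-1, diff=1 [OK], height=1
  node 37: h_left=-1, h_right=-1, diff=0 [OK], height=0
  node 39: h_left=0, h_right=-1, diff=1 [OK], height=1
  node 24: h_left=1, h_right=1, diff=0 [OK], height=2
All nodes satisfy the balance condition.
Result: Balanced


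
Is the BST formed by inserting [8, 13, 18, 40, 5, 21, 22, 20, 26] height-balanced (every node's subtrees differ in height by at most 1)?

Tree (level-order array): [8, 5, 13, None, None, None, 18, None, 40, 21, None, 20, 22, None, None, None, 26]
Definition: a tree is height-balanced if, at every node, |h(left) - h(right)| <= 1 (empty subtree has height -1).
Bottom-up per-node check:
  node 5: h_left=-1, h_right=-1, diff=0 [OK], height=0
  node 20: h_left=-1, h_right=-1, diff=0 [OK], height=0
  node 26: h_left=-1, h_right=-1, diff=0 [OK], height=0
  node 22: h_left=-1, h_right=0, diff=1 [OK], height=1
  node 21: h_left=0, h_right=1, diff=1 [OK], height=2
  node 40: h_left=2, h_right=-1, diff=3 [FAIL (|2--1|=3 > 1)], height=3
  node 18: h_left=-1, h_right=3, diff=4 [FAIL (|-1-3|=4 > 1)], height=4
  node 13: h_left=-1, h_right=4, diff=5 [FAIL (|-1-4|=5 > 1)], height=5
  node 8: h_left=0, h_right=5, diff=5 [FAIL (|0-5|=5 > 1)], height=6
Node 40 violates the condition: |2 - -1| = 3 > 1.
Result: Not balanced


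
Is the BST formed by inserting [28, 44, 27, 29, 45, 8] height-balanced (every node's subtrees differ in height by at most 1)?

Tree (level-order array): [28, 27, 44, 8, None, 29, 45]
Definition: a tree is height-balanced if, at every node, |h(left) - h(right)| <= 1 (empty subtree has height -1).
Bottom-up per-node check:
  node 8: h_left=-1, h_right=-1, diff=0 [OK], height=0
  node 27: h_left=0, h_right=-1, diff=1 [OK], height=1
  node 29: h_left=-1, h_right=-1, diff=0 [OK], height=0
  node 45: h_left=-1, h_right=-1, diff=0 [OK], height=0
  node 44: h_left=0, h_right=0, diff=0 [OK], height=1
  node 28: h_left=1, h_right=1, diff=0 [OK], height=2
All nodes satisfy the balance condition.
Result: Balanced


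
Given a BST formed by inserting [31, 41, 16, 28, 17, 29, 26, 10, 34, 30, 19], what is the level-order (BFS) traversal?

Tree insertion order: [31, 41, 16, 28, 17, 29, 26, 10, 34, 30, 19]
Tree (level-order array): [31, 16, 41, 10, 28, 34, None, None, None, 17, 29, None, None, None, 26, None, 30, 19]
BFS from the root, enqueuing left then right child of each popped node:
  queue [31] -> pop 31, enqueue [16, 41], visited so far: [31]
  queue [16, 41] -> pop 16, enqueue [10, 28], visited so far: [31, 16]
  queue [41, 10, 28] -> pop 41, enqueue [34], visited so far: [31, 16, 41]
  queue [10, 28, 34] -> pop 10, enqueue [none], visited so far: [31, 16, 41, 10]
  queue [28, 34] -> pop 28, enqueue [17, 29], visited so far: [31, 16, 41, 10, 28]
  queue [34, 17, 29] -> pop 34, enqueue [none], visited so far: [31, 16, 41, 10, 28, 34]
  queue [17, 29] -> pop 17, enqueue [26], visited so far: [31, 16, 41, 10, 28, 34, 17]
  queue [29, 26] -> pop 29, enqueue [30], visited so far: [31, 16, 41, 10, 28, 34, 17, 29]
  queue [26, 30] -> pop 26, enqueue [19], visited so far: [31, 16, 41, 10, 28, 34, 17, 29, 26]
  queue [30, 19] -> pop 30, enqueue [none], visited so far: [31, 16, 41, 10, 28, 34, 17, 29, 26, 30]
  queue [19] -> pop 19, enqueue [none], visited so far: [31, 16, 41, 10, 28, 34, 17, 29, 26, 30, 19]
Result: [31, 16, 41, 10, 28, 34, 17, 29, 26, 30, 19]


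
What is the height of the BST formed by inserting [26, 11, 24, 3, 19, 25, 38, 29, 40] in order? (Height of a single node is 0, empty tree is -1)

Insertion order: [26, 11, 24, 3, 19, 25, 38, 29, 40]
Tree (level-order array): [26, 11, 38, 3, 24, 29, 40, None, None, 19, 25]
Compute height bottom-up (empty subtree = -1):
  height(3) = 1 + max(-1, -1) = 0
  height(19) = 1 + max(-1, -1) = 0
  height(25) = 1 + max(-1, -1) = 0
  height(24) = 1 + max(0, 0) = 1
  height(11) = 1 + max(0, 1) = 2
  height(29) = 1 + max(-1, -1) = 0
  height(40) = 1 + max(-1, -1) = 0
  height(38) = 1 + max(0, 0) = 1
  height(26) = 1 + max(2, 1) = 3
Height = 3


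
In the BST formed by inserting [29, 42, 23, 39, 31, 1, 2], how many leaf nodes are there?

Tree built from: [29, 42, 23, 39, 31, 1, 2]
Tree (level-order array): [29, 23, 42, 1, None, 39, None, None, 2, 31]
Rule: A leaf has 0 children.
Per-node child counts:
  node 29: 2 child(ren)
  node 23: 1 child(ren)
  node 1: 1 child(ren)
  node 2: 0 child(ren)
  node 42: 1 child(ren)
  node 39: 1 child(ren)
  node 31: 0 child(ren)
Matching nodes: [2, 31]
Count of leaf nodes: 2


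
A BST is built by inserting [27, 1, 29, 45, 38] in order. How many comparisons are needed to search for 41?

Search path for 41: 27 -> 29 -> 45 -> 38
Found: False
Comparisons: 4


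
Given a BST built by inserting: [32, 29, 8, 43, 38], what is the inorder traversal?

Tree insertion order: [32, 29, 8, 43, 38]
Tree (level-order array): [32, 29, 43, 8, None, 38]
Inorder traversal: [8, 29, 32, 38, 43]


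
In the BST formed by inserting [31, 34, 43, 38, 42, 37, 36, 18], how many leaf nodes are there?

Tree built from: [31, 34, 43, 38, 42, 37, 36, 18]
Tree (level-order array): [31, 18, 34, None, None, None, 43, 38, None, 37, 42, 36]
Rule: A leaf has 0 children.
Per-node child counts:
  node 31: 2 child(ren)
  node 18: 0 child(ren)
  node 34: 1 child(ren)
  node 43: 1 child(ren)
  node 38: 2 child(ren)
  node 37: 1 child(ren)
  node 36: 0 child(ren)
  node 42: 0 child(ren)
Matching nodes: [18, 36, 42]
Count of leaf nodes: 3


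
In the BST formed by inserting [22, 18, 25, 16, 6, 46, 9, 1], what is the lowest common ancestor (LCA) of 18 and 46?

Tree insertion order: [22, 18, 25, 16, 6, 46, 9, 1]
Tree (level-order array): [22, 18, 25, 16, None, None, 46, 6, None, None, None, 1, 9]
In a BST, the LCA of p=18, q=46 is the first node v on the
root-to-leaf path with p <= v <= q (go left if both < v, right if both > v).
Walk from root:
  at 22: 18 <= 22 <= 46, this is the LCA
LCA = 22


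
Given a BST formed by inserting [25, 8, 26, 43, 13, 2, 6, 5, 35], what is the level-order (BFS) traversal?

Tree insertion order: [25, 8, 26, 43, 13, 2, 6, 5, 35]
Tree (level-order array): [25, 8, 26, 2, 13, None, 43, None, 6, None, None, 35, None, 5]
BFS from the root, enqueuing left then right child of each popped node:
  queue [25] -> pop 25, enqueue [8, 26], visited so far: [25]
  queue [8, 26] -> pop 8, enqueue [2, 13], visited so far: [25, 8]
  queue [26, 2, 13] -> pop 26, enqueue [43], visited so far: [25, 8, 26]
  queue [2, 13, 43] -> pop 2, enqueue [6], visited so far: [25, 8, 26, 2]
  queue [13, 43, 6] -> pop 13, enqueue [none], visited so far: [25, 8, 26, 2, 13]
  queue [43, 6] -> pop 43, enqueue [35], visited so far: [25, 8, 26, 2, 13, 43]
  queue [6, 35] -> pop 6, enqueue [5], visited so far: [25, 8, 26, 2, 13, 43, 6]
  queue [35, 5] -> pop 35, enqueue [none], visited so far: [25, 8, 26, 2, 13, 43, 6, 35]
  queue [5] -> pop 5, enqueue [none], visited so far: [25, 8, 26, 2, 13, 43, 6, 35, 5]
Result: [25, 8, 26, 2, 13, 43, 6, 35, 5]


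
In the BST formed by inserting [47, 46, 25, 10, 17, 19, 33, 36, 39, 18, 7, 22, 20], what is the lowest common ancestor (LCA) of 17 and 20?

Tree insertion order: [47, 46, 25, 10, 17, 19, 33, 36, 39, 18, 7, 22, 20]
Tree (level-order array): [47, 46, None, 25, None, 10, 33, 7, 17, None, 36, None, None, None, 19, None, 39, 18, 22, None, None, None, None, 20]
In a BST, the LCA of p=17, q=20 is the first node v on the
root-to-leaf path with p <= v <= q (go left if both < v, right if both > v).
Walk from root:
  at 47: both 17 and 20 < 47, go left
  at 46: both 17 and 20 < 46, go left
  at 25: both 17 and 20 < 25, go left
  at 10: both 17 and 20 > 10, go right
  at 17: 17 <= 17 <= 20, this is the LCA
LCA = 17


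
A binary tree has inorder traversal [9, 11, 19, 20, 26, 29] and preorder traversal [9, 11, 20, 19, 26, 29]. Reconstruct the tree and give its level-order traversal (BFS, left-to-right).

Inorder:  [9, 11, 19, 20, 26, 29]
Preorder: [9, 11, 20, 19, 26, 29]
Algorithm: preorder visits root first, so consume preorder in order;
for each root, split the current inorder slice at that value into
left-subtree inorder and right-subtree inorder, then recurse.
Recursive splits:
  root=9; inorder splits into left=[], right=[11, 19, 20, 26, 29]
  root=11; inorder splits into left=[], right=[19, 20, 26, 29]
  root=20; inorder splits into left=[19], right=[26, 29]
  root=19; inorder splits into left=[], right=[]
  root=26; inorder splits into left=[], right=[29]
  root=29; inorder splits into left=[], right=[]
Reconstructed level-order: [9, 11, 20, 19, 26, 29]


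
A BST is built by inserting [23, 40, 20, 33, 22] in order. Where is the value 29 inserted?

Starting tree (level order): [23, 20, 40, None, 22, 33]
Insertion path: 23 -> 40 -> 33
Result: insert 29 as left child of 33
Final tree (level order): [23, 20, 40, None, 22, 33, None, None, None, 29]


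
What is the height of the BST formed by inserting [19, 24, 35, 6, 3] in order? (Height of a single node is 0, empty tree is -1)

Insertion order: [19, 24, 35, 6, 3]
Tree (level-order array): [19, 6, 24, 3, None, None, 35]
Compute height bottom-up (empty subtree = -1):
  height(3) = 1 + max(-1, -1) = 0
  height(6) = 1 + max(0, -1) = 1
  height(35) = 1 + max(-1, -1) = 0
  height(24) = 1 + max(-1, 0) = 1
  height(19) = 1 + max(1, 1) = 2
Height = 2


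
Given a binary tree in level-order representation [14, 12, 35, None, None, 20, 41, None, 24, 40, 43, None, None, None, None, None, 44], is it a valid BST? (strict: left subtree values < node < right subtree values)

Level-order array: [14, 12, 35, None, None, 20, 41, None, 24, 40, 43, None, None, None, None, None, 44]
Validate using subtree bounds (lo, hi): at each node, require lo < value < hi,
then recurse left with hi=value and right with lo=value.
Preorder trace (stopping at first violation):
  at node 14 with bounds (-inf, +inf): OK
  at node 12 with bounds (-inf, 14): OK
  at node 35 with bounds (14, +inf): OK
  at node 20 with bounds (14, 35): OK
  at node 24 with bounds (20, 35): OK
  at node 41 with bounds (35, +inf): OK
  at node 40 with bounds (35, 41): OK
  at node 43 with bounds (41, +inf): OK
  at node 44 with bounds (43, +inf): OK
No violation found at any node.
Result: Valid BST


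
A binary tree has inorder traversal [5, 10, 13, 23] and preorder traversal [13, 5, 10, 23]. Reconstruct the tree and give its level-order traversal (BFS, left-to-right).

Inorder:  [5, 10, 13, 23]
Preorder: [13, 5, 10, 23]
Algorithm: preorder visits root first, so consume preorder in order;
for each root, split the current inorder slice at that value into
left-subtree inorder and right-subtree inorder, then recurse.
Recursive splits:
  root=13; inorder splits into left=[5, 10], right=[23]
  root=5; inorder splits into left=[], right=[10]
  root=10; inorder splits into left=[], right=[]
  root=23; inorder splits into left=[], right=[]
Reconstructed level-order: [13, 5, 23, 10]


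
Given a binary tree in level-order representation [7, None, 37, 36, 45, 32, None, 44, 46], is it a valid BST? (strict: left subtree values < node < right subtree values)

Level-order array: [7, None, 37, 36, 45, 32, None, 44, 46]
Validate using subtree bounds (lo, hi): at each node, require lo < value < hi,
then recurse left with hi=value and right with lo=value.
Preorder trace (stopping at first violation):
  at node 7 with bounds (-inf, +inf): OK
  at node 37 with bounds (7, +inf): OK
  at node 36 with bounds (7, 37): OK
  at node 32 with bounds (7, 36): OK
  at node 45 with bounds (37, +inf): OK
  at node 44 with bounds (37, 45): OK
  at node 46 with bounds (45, +inf): OK
No violation found at any node.
Result: Valid BST


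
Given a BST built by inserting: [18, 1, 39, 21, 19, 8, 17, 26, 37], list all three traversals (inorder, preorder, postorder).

Tree insertion order: [18, 1, 39, 21, 19, 8, 17, 26, 37]
Tree (level-order array): [18, 1, 39, None, 8, 21, None, None, 17, 19, 26, None, None, None, None, None, 37]
Inorder (L, root, R): [1, 8, 17, 18, 19, 21, 26, 37, 39]
Preorder (root, L, R): [18, 1, 8, 17, 39, 21, 19, 26, 37]
Postorder (L, R, root): [17, 8, 1, 19, 37, 26, 21, 39, 18]


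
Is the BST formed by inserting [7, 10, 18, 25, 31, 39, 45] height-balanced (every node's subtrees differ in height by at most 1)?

Tree (level-order array): [7, None, 10, None, 18, None, 25, None, 31, None, 39, None, 45]
Definition: a tree is height-balanced if, at every node, |h(left) - h(right)| <= 1 (empty subtree has height -1).
Bottom-up per-node check:
  node 45: h_left=-1, h_right=-1, diff=0 [OK], height=0
  node 39: h_left=-1, h_right=0, diff=1 [OK], height=1
  node 31: h_left=-1, h_right=1, diff=2 [FAIL (|-1-1|=2 > 1)], height=2
  node 25: h_left=-1, h_right=2, diff=3 [FAIL (|-1-2|=3 > 1)], height=3
  node 18: h_left=-1, h_right=3, diff=4 [FAIL (|-1-3|=4 > 1)], height=4
  node 10: h_left=-1, h_right=4, diff=5 [FAIL (|-1-4|=5 > 1)], height=5
  node 7: h_left=-1, h_right=5, diff=6 [FAIL (|-1-5|=6 > 1)], height=6
Node 31 violates the condition: |-1 - 1| = 2 > 1.
Result: Not balanced


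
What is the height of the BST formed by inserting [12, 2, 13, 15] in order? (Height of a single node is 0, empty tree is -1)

Insertion order: [12, 2, 13, 15]
Tree (level-order array): [12, 2, 13, None, None, None, 15]
Compute height bottom-up (empty subtree = -1):
  height(2) = 1 + max(-1, -1) = 0
  height(15) = 1 + max(-1, -1) = 0
  height(13) = 1 + max(-1, 0) = 1
  height(12) = 1 + max(0, 1) = 2
Height = 2


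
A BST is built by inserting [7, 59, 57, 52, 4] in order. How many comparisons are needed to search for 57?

Search path for 57: 7 -> 59 -> 57
Found: True
Comparisons: 3


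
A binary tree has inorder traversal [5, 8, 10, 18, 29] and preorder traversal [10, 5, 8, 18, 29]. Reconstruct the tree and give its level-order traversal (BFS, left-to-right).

Inorder:  [5, 8, 10, 18, 29]
Preorder: [10, 5, 8, 18, 29]
Algorithm: preorder visits root first, so consume preorder in order;
for each root, split the current inorder slice at that value into
left-subtree inorder and right-subtree inorder, then recurse.
Recursive splits:
  root=10; inorder splits into left=[5, 8], right=[18, 29]
  root=5; inorder splits into left=[], right=[8]
  root=8; inorder splits into left=[], right=[]
  root=18; inorder splits into left=[], right=[29]
  root=29; inorder splits into left=[], right=[]
Reconstructed level-order: [10, 5, 18, 8, 29]


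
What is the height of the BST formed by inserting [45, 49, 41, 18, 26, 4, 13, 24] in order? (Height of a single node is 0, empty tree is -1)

Insertion order: [45, 49, 41, 18, 26, 4, 13, 24]
Tree (level-order array): [45, 41, 49, 18, None, None, None, 4, 26, None, 13, 24]
Compute height bottom-up (empty subtree = -1):
  height(13) = 1 + max(-1, -1) = 0
  height(4) = 1 + max(-1, 0) = 1
  height(24) = 1 + max(-1, -1) = 0
  height(26) = 1 + max(0, -1) = 1
  height(18) = 1 + max(1, 1) = 2
  height(41) = 1 + max(2, -1) = 3
  height(49) = 1 + max(-1, -1) = 0
  height(45) = 1 + max(3, 0) = 4
Height = 4


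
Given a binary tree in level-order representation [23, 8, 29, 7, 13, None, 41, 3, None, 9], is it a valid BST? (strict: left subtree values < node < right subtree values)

Level-order array: [23, 8, 29, 7, 13, None, 41, 3, None, 9]
Validate using subtree bounds (lo, hi): at each node, require lo < value < hi,
then recurse left with hi=value and right with lo=value.
Preorder trace (stopping at first violation):
  at node 23 with bounds (-inf, +inf): OK
  at node 8 with bounds (-inf, 23): OK
  at node 7 with bounds (-inf, 8): OK
  at node 3 with bounds (-inf, 7): OK
  at node 13 with bounds (8, 23): OK
  at node 9 with bounds (8, 13): OK
  at node 29 with bounds (23, +inf): OK
  at node 41 with bounds (29, +inf): OK
No violation found at any node.
Result: Valid BST


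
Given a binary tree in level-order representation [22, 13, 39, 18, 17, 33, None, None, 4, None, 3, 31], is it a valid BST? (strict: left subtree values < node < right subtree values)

Level-order array: [22, 13, 39, 18, 17, 33, None, None, 4, None, 3, 31]
Validate using subtree bounds (lo, hi): at each node, require lo < value < hi,
then recurse left with hi=value and right with lo=value.
Preorder trace (stopping at first violation):
  at node 22 with bounds (-inf, +inf): OK
  at node 13 with bounds (-inf, 22): OK
  at node 18 with bounds (-inf, 13): VIOLATION
Node 18 violates its bound: not (-inf < 18 < 13).
Result: Not a valid BST


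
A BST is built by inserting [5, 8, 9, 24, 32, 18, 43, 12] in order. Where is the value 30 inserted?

Starting tree (level order): [5, None, 8, None, 9, None, 24, 18, 32, 12, None, None, 43]
Insertion path: 5 -> 8 -> 9 -> 24 -> 32
Result: insert 30 as left child of 32
Final tree (level order): [5, None, 8, None, 9, None, 24, 18, 32, 12, None, 30, 43]


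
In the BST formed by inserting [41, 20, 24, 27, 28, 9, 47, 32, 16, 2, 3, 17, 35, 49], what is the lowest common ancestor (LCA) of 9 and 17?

Tree insertion order: [41, 20, 24, 27, 28, 9, 47, 32, 16, 2, 3, 17, 35, 49]
Tree (level-order array): [41, 20, 47, 9, 24, None, 49, 2, 16, None, 27, None, None, None, 3, None, 17, None, 28, None, None, None, None, None, 32, None, 35]
In a BST, the LCA of p=9, q=17 is the first node v on the
root-to-leaf path with p <= v <= q (go left if both < v, right if both > v).
Walk from root:
  at 41: both 9 and 17 < 41, go left
  at 20: both 9 and 17 < 20, go left
  at 9: 9 <= 9 <= 17, this is the LCA
LCA = 9


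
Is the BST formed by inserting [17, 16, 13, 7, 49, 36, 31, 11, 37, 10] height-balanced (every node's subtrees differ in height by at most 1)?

Tree (level-order array): [17, 16, 49, 13, None, 36, None, 7, None, 31, 37, None, 11, None, None, None, None, 10]
Definition: a tree is height-balanced if, at every node, |h(left) - h(right)| <= 1 (empty subtree has height -1).
Bottom-up per-node check:
  node 10: h_left=-1, h_right=-1, diff=0 [OK], height=0
  node 11: h_left=0, h_right=-1, diff=1 [OK], height=1
  node 7: h_left=-1, h_right=1, diff=2 [FAIL (|-1-1|=2 > 1)], height=2
  node 13: h_left=2, h_right=-1, diff=3 [FAIL (|2--1|=3 > 1)], height=3
  node 16: h_left=3, h_right=-1, diff=4 [FAIL (|3--1|=4 > 1)], height=4
  node 31: h_left=-1, h_right=-1, diff=0 [OK], height=0
  node 37: h_left=-1, h_right=-1, diff=0 [OK], height=0
  node 36: h_left=0, h_right=0, diff=0 [OK], height=1
  node 49: h_left=1, h_right=-1, diff=2 [FAIL (|1--1|=2 > 1)], height=2
  node 17: h_left=4, h_right=2, diff=2 [FAIL (|4-2|=2 > 1)], height=5
Node 7 violates the condition: |-1 - 1| = 2 > 1.
Result: Not balanced


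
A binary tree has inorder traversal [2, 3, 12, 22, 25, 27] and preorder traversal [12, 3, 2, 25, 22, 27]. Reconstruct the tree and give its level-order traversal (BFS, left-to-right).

Inorder:  [2, 3, 12, 22, 25, 27]
Preorder: [12, 3, 2, 25, 22, 27]
Algorithm: preorder visits root first, so consume preorder in order;
for each root, split the current inorder slice at that value into
left-subtree inorder and right-subtree inorder, then recurse.
Recursive splits:
  root=12; inorder splits into left=[2, 3], right=[22, 25, 27]
  root=3; inorder splits into left=[2], right=[]
  root=2; inorder splits into left=[], right=[]
  root=25; inorder splits into left=[22], right=[27]
  root=22; inorder splits into left=[], right=[]
  root=27; inorder splits into left=[], right=[]
Reconstructed level-order: [12, 3, 25, 2, 22, 27]


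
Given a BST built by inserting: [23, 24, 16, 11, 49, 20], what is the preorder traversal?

Tree insertion order: [23, 24, 16, 11, 49, 20]
Tree (level-order array): [23, 16, 24, 11, 20, None, 49]
Preorder traversal: [23, 16, 11, 20, 24, 49]


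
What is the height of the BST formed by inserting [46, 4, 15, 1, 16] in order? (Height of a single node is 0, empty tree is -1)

Insertion order: [46, 4, 15, 1, 16]
Tree (level-order array): [46, 4, None, 1, 15, None, None, None, 16]
Compute height bottom-up (empty subtree = -1):
  height(1) = 1 + max(-1, -1) = 0
  height(16) = 1 + max(-1, -1) = 0
  height(15) = 1 + max(-1, 0) = 1
  height(4) = 1 + max(0, 1) = 2
  height(46) = 1 + max(2, -1) = 3
Height = 3


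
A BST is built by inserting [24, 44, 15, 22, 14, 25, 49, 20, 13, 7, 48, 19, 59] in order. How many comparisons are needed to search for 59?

Search path for 59: 24 -> 44 -> 49 -> 59
Found: True
Comparisons: 4


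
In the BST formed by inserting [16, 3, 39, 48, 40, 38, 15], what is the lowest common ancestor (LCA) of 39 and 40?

Tree insertion order: [16, 3, 39, 48, 40, 38, 15]
Tree (level-order array): [16, 3, 39, None, 15, 38, 48, None, None, None, None, 40]
In a BST, the LCA of p=39, q=40 is the first node v on the
root-to-leaf path with p <= v <= q (go left if both < v, right if both > v).
Walk from root:
  at 16: both 39 and 40 > 16, go right
  at 39: 39 <= 39 <= 40, this is the LCA
LCA = 39


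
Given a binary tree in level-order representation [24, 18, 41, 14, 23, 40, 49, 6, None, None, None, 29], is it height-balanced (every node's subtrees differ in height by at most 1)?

Tree (level-order array): [24, 18, 41, 14, 23, 40, 49, 6, None, None, None, 29]
Definition: a tree is height-balanced if, at every node, |h(left) - h(right)| <= 1 (empty subtree has height -1).
Bottom-up per-node check:
  node 6: h_left=-1, h_right=-1, diff=0 [OK], height=0
  node 14: h_left=0, h_right=-1, diff=1 [OK], height=1
  node 23: h_left=-1, h_right=-1, diff=0 [OK], height=0
  node 18: h_left=1, h_right=0, diff=1 [OK], height=2
  node 29: h_left=-1, h_right=-1, diff=0 [OK], height=0
  node 40: h_left=0, h_right=-1, diff=1 [OK], height=1
  node 49: h_left=-1, h_right=-1, diff=0 [OK], height=0
  node 41: h_left=1, h_right=0, diff=1 [OK], height=2
  node 24: h_left=2, h_right=2, diff=0 [OK], height=3
All nodes satisfy the balance condition.
Result: Balanced


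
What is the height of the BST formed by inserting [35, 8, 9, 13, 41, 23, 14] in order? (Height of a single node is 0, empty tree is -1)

Insertion order: [35, 8, 9, 13, 41, 23, 14]
Tree (level-order array): [35, 8, 41, None, 9, None, None, None, 13, None, 23, 14]
Compute height bottom-up (empty subtree = -1):
  height(14) = 1 + max(-1, -1) = 0
  height(23) = 1 + max(0, -1) = 1
  height(13) = 1 + max(-1, 1) = 2
  height(9) = 1 + max(-1, 2) = 3
  height(8) = 1 + max(-1, 3) = 4
  height(41) = 1 + max(-1, -1) = 0
  height(35) = 1 + max(4, 0) = 5
Height = 5


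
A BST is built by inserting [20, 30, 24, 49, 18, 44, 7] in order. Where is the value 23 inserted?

Starting tree (level order): [20, 18, 30, 7, None, 24, 49, None, None, None, None, 44]
Insertion path: 20 -> 30 -> 24
Result: insert 23 as left child of 24
Final tree (level order): [20, 18, 30, 7, None, 24, 49, None, None, 23, None, 44]


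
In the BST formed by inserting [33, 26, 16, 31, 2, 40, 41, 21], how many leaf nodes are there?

Tree built from: [33, 26, 16, 31, 2, 40, 41, 21]
Tree (level-order array): [33, 26, 40, 16, 31, None, 41, 2, 21]
Rule: A leaf has 0 children.
Per-node child counts:
  node 33: 2 child(ren)
  node 26: 2 child(ren)
  node 16: 2 child(ren)
  node 2: 0 child(ren)
  node 21: 0 child(ren)
  node 31: 0 child(ren)
  node 40: 1 child(ren)
  node 41: 0 child(ren)
Matching nodes: [2, 21, 31, 41]
Count of leaf nodes: 4


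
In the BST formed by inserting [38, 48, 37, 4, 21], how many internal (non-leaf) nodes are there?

Tree built from: [38, 48, 37, 4, 21]
Tree (level-order array): [38, 37, 48, 4, None, None, None, None, 21]
Rule: An internal node has at least one child.
Per-node child counts:
  node 38: 2 child(ren)
  node 37: 1 child(ren)
  node 4: 1 child(ren)
  node 21: 0 child(ren)
  node 48: 0 child(ren)
Matching nodes: [38, 37, 4]
Count of internal (non-leaf) nodes: 3


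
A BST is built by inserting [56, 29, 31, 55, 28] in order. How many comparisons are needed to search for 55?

Search path for 55: 56 -> 29 -> 31 -> 55
Found: True
Comparisons: 4


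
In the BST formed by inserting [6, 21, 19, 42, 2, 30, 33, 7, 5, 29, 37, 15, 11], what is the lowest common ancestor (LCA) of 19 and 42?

Tree insertion order: [6, 21, 19, 42, 2, 30, 33, 7, 5, 29, 37, 15, 11]
Tree (level-order array): [6, 2, 21, None, 5, 19, 42, None, None, 7, None, 30, None, None, 15, 29, 33, 11, None, None, None, None, 37]
In a BST, the LCA of p=19, q=42 is the first node v on the
root-to-leaf path with p <= v <= q (go left if both < v, right if both > v).
Walk from root:
  at 6: both 19 and 42 > 6, go right
  at 21: 19 <= 21 <= 42, this is the LCA
LCA = 21


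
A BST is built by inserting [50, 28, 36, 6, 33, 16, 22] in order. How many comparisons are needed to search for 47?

Search path for 47: 50 -> 28 -> 36
Found: False
Comparisons: 3


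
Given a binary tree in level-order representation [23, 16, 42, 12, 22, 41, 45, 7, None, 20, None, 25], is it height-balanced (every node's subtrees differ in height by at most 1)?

Tree (level-order array): [23, 16, 42, 12, 22, 41, 45, 7, None, 20, None, 25]
Definition: a tree is height-balanced if, at every node, |h(left) - h(right)| <= 1 (empty subtree has height -1).
Bottom-up per-node check:
  node 7: h_left=-1, h_right=-1, diff=0 [OK], height=0
  node 12: h_left=0, h_right=-1, diff=1 [OK], height=1
  node 20: h_left=-1, h_right=-1, diff=0 [OK], height=0
  node 22: h_left=0, h_right=-1, diff=1 [OK], height=1
  node 16: h_left=1, h_right=1, diff=0 [OK], height=2
  node 25: h_left=-1, h_right=-1, diff=0 [OK], height=0
  node 41: h_left=0, h_right=-1, diff=1 [OK], height=1
  node 45: h_left=-1, h_right=-1, diff=0 [OK], height=0
  node 42: h_left=1, h_right=0, diff=1 [OK], height=2
  node 23: h_left=2, h_right=2, diff=0 [OK], height=3
All nodes satisfy the balance condition.
Result: Balanced


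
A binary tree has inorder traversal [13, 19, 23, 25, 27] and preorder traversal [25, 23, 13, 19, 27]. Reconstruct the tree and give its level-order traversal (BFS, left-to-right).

Inorder:  [13, 19, 23, 25, 27]
Preorder: [25, 23, 13, 19, 27]
Algorithm: preorder visits root first, so consume preorder in order;
for each root, split the current inorder slice at that value into
left-subtree inorder and right-subtree inorder, then recurse.
Recursive splits:
  root=25; inorder splits into left=[13, 19, 23], right=[27]
  root=23; inorder splits into left=[13, 19], right=[]
  root=13; inorder splits into left=[], right=[19]
  root=19; inorder splits into left=[], right=[]
  root=27; inorder splits into left=[], right=[]
Reconstructed level-order: [25, 23, 27, 13, 19]


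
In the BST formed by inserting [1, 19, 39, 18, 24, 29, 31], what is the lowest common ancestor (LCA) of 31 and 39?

Tree insertion order: [1, 19, 39, 18, 24, 29, 31]
Tree (level-order array): [1, None, 19, 18, 39, None, None, 24, None, None, 29, None, 31]
In a BST, the LCA of p=31, q=39 is the first node v on the
root-to-leaf path with p <= v <= q (go left if both < v, right if both > v).
Walk from root:
  at 1: both 31 and 39 > 1, go right
  at 19: both 31 and 39 > 19, go right
  at 39: 31 <= 39 <= 39, this is the LCA
LCA = 39


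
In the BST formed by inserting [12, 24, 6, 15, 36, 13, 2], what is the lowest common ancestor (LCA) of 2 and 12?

Tree insertion order: [12, 24, 6, 15, 36, 13, 2]
Tree (level-order array): [12, 6, 24, 2, None, 15, 36, None, None, 13]
In a BST, the LCA of p=2, q=12 is the first node v on the
root-to-leaf path with p <= v <= q (go left if both < v, right if both > v).
Walk from root:
  at 12: 2 <= 12 <= 12, this is the LCA
LCA = 12
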